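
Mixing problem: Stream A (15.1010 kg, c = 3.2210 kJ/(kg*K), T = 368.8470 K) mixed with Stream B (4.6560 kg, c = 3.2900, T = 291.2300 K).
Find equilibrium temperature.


num = 22401.9675
den = 63.9586
Tf = 350.2575 K

350.2575 K


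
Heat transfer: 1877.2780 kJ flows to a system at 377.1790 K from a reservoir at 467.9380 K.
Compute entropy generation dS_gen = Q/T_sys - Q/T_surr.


dS_sys = 1877.2780/377.1790 = 4.9772 kJ/K
dS_surr = -1877.2780/467.9380 = -4.0118 kJ/K
dS_gen = 4.9772 - 4.0118 = 0.9653 kJ/K (irreversible)

dS_gen = 0.9653 kJ/K, irreversible


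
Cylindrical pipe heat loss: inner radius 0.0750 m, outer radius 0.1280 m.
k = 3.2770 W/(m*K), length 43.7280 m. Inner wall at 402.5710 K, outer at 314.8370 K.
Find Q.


dT = 87.7340 K
ln(ro/ri) = 0.5345
Q = 2*pi*3.2770*43.7280*87.7340 / 0.5345 = 147775.3164 W

147775.3164 W


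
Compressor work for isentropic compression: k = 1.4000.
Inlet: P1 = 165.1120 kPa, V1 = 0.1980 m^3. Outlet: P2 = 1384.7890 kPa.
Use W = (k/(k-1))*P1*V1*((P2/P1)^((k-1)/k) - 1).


(k-1)/k = 0.2857
(P2/P1)^exp = 1.8361
W = 3.5000 * 165.1120 * 0.1980 * (1.8361 - 1) = 95.6643 kJ

95.6643 kJ


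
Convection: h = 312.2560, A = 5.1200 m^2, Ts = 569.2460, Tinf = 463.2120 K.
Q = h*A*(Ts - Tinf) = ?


dT = 106.0340 K
Q = 312.2560 * 5.1200 * 106.0340 = 169521.9338 W

169521.9338 W


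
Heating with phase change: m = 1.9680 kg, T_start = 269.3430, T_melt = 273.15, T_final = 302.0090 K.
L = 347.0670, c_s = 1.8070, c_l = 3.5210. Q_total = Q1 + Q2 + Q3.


Q1 (sensible, solid) = 1.9680 * 1.8070 * 3.8070 = 13.5384 kJ
Q2 (latent) = 1.9680 * 347.0670 = 683.0279 kJ
Q3 (sensible, liquid) = 1.9680 * 3.5210 * 28.8590 = 199.9735 kJ
Q_total = 896.5397 kJ

896.5397 kJ


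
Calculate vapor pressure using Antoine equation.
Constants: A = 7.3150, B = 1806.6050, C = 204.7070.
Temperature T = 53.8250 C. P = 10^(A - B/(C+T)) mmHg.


C+T = 258.5320
B/(C+T) = 6.9879
log10(P) = 7.3150 - 6.9879 = 0.3271
P = 10^0.3271 = 2.1236 mmHg

2.1236 mmHg


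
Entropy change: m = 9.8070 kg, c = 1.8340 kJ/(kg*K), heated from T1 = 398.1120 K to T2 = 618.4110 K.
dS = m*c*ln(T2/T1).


T2/T1 = 1.5534
ln(T2/T1) = 0.4404
dS = 9.8070 * 1.8340 * 0.4404 = 7.9214 kJ/K

7.9214 kJ/K


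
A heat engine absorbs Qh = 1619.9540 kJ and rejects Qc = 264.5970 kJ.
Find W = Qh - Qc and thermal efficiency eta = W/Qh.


W = 1619.9540 - 264.5970 = 1355.3570 kJ
eta = 1355.3570 / 1619.9540 = 0.8367 = 83.6664%

W = 1355.3570 kJ, eta = 83.6664%


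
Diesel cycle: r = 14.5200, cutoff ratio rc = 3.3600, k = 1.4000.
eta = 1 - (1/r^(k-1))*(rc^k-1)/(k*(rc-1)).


r^(k-1) = 2.9160
rc^k = 5.4560
eta = 0.5375 = 53.7492%

53.7492%


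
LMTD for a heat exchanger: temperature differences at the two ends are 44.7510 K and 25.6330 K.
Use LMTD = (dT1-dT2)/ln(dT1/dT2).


dT1/dT2 = 1.7458
ln(dT1/dT2) = 0.5572
LMTD = 19.1180 / 0.5572 = 34.3088 K

34.3088 K


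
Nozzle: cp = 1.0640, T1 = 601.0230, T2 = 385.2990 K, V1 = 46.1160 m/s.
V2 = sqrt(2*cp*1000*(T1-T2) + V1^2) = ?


dT = 215.7240 K
2*cp*1000*dT = 459060.6720
V1^2 = 2126.6855
V2 = sqrt(461187.3575) = 679.1078 m/s

679.1078 m/s


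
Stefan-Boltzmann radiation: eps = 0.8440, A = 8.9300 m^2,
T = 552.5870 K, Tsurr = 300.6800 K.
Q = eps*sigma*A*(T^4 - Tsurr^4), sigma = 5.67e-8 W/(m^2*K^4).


T^4 = 9.3240e+10
Tsurr^4 = 8.1737e+09
Q = 0.8440 * 5.67e-8 * 8.9300 * 8.5066e+10 = 36352.5588 W

36352.5588 W


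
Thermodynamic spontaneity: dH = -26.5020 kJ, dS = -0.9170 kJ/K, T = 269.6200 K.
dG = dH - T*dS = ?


T*dS = 269.6200 * -0.9170 = -247.2415 kJ
dG = -26.5020 + 247.2415 = 220.7395 kJ (non-spontaneous)

dG = 220.7395 kJ, non-spontaneous


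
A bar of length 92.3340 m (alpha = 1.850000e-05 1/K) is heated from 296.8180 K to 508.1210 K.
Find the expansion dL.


dT = 211.3030 K
dL = 1.850000e-05 * 92.3340 * 211.3030 = 0.360943 m
L_final = 92.694943 m

dL = 0.360943 m


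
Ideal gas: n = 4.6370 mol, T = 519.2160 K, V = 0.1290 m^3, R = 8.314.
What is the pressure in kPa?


P = nRT/V = 4.6370 * 8.314 * 519.2160 / 0.1290
= 20016.8246 / 0.1290 = 155169.1828 Pa = 155.1692 kPa

155.1692 kPa


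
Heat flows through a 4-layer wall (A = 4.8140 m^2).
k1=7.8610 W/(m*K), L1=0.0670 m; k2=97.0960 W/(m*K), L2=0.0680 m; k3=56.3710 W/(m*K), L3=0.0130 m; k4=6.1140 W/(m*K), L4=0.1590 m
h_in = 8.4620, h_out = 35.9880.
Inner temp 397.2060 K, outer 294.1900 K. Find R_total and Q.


R_conv_in = 1/(8.4620*4.8140) = 0.0245
R_1 = 0.0670/(7.8610*4.8140) = 0.0018
R_2 = 0.0680/(97.0960*4.8140) = 0.0001
R_3 = 0.0130/(56.3710*4.8140) = 4.7905e-05
R_4 = 0.1590/(6.1140*4.8140) = 0.0054
R_conv_out = 1/(35.9880*4.8140) = 0.0058
R_total = 0.0377 K/W
Q = 103.0160 / 0.0377 = 2733.5058 W

R_total = 0.0377 K/W, Q = 2733.5058 W


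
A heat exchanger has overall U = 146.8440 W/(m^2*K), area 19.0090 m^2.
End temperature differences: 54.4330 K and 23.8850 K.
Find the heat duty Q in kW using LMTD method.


LMTD = 37.0854 K
Q = 146.8440 * 19.0090 * 37.0854 = 103518.6689 W = 103.5187 kW

103.5187 kW


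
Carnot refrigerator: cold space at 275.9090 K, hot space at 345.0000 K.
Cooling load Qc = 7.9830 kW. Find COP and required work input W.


COP = 275.9090 / 69.0910 = 3.9934
W = 7.9830 / 3.9934 = 1.9990 kW

COP = 3.9934, W = 1.9990 kW


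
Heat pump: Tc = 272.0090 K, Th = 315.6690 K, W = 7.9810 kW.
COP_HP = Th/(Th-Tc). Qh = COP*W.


COP = 315.6690 / 43.6600 = 7.2302
Qh = 7.2302 * 7.9810 = 57.7039 kW

COP = 7.2302, Qh = 57.7039 kW


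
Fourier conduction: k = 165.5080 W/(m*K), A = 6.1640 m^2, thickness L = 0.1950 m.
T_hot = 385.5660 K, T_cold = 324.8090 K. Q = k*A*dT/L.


dT = 60.7570 K
Q = 165.5080 * 6.1640 * 60.7570 / 0.1950 = 317865.4541 W

317865.4541 W


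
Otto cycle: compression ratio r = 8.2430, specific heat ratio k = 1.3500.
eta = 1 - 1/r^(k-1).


r^(k-1) = 2.0923
eta = 1 - 1/2.0923 = 0.5221 = 52.2064%

52.2064%


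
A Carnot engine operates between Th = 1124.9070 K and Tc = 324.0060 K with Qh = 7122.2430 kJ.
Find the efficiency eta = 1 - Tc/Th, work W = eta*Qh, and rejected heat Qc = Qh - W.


eta = 1 - 324.0060/1124.9070 = 0.7120
W = 0.7120 * 7122.2430 = 5070.8294 kJ
Qc = 7122.2430 - 5070.8294 = 2051.4136 kJ

eta = 71.1971%, W = 5070.8294 kJ, Qc = 2051.4136 kJ


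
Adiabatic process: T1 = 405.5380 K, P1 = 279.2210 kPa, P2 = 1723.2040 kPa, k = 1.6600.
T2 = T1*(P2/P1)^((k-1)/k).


(k-1)/k = 0.3976
(P2/P1)^exp = 2.0618
T2 = 405.5380 * 2.0618 = 836.1466 K

836.1466 K


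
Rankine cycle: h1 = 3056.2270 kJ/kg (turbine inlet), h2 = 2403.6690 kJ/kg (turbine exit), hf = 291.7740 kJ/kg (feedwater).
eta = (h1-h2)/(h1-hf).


W = 652.5580 kJ/kg
Q_in = 2764.4530 kJ/kg
eta = 0.2361 = 23.6053%

eta = 23.6053%


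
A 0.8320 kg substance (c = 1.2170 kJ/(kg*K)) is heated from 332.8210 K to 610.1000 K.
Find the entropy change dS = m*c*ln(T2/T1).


T2/T1 = 1.8331
ln(T2/T1) = 0.6060
dS = 0.8320 * 1.2170 * 0.6060 = 0.6136 kJ/K

0.6136 kJ/K


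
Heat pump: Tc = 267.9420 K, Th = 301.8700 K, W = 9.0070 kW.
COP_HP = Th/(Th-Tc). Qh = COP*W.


COP = 301.8700 / 33.9280 = 8.8974
Qh = 8.8974 * 9.0070 = 80.1386 kW

COP = 8.8974, Qh = 80.1386 kW


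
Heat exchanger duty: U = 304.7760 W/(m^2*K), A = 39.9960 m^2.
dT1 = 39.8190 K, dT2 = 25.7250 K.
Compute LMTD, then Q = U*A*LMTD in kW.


LMTD = 32.2605 K
Q = 304.7760 * 39.9960 * 32.2605 = 393249.8177 W = 393.2498 kW

393.2498 kW


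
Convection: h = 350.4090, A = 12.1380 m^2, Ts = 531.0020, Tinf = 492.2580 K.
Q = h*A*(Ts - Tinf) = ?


dT = 38.7440 K
Q = 350.4090 * 12.1380 * 38.7440 = 164788.4775 W

164788.4775 W


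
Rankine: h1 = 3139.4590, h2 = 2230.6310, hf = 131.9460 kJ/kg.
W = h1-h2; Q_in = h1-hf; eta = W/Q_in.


W = 908.8280 kJ/kg
Q_in = 3007.5130 kJ/kg
eta = 0.3022 = 30.2186%

eta = 30.2186%


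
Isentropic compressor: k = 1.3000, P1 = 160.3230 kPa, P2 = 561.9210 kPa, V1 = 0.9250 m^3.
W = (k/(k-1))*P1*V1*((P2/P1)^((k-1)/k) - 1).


(k-1)/k = 0.2308
(P2/P1)^exp = 1.3357
W = 4.3333 * 160.3230 * 0.9250 * (1.3357 - 1) = 215.7032 kJ

215.7032 kJ


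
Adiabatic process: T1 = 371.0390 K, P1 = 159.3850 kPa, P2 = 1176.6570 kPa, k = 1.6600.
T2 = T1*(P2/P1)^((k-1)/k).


(k-1)/k = 0.3976
(P2/P1)^exp = 2.2141
T2 = 371.0390 * 2.2141 = 821.5017 K

821.5017 K


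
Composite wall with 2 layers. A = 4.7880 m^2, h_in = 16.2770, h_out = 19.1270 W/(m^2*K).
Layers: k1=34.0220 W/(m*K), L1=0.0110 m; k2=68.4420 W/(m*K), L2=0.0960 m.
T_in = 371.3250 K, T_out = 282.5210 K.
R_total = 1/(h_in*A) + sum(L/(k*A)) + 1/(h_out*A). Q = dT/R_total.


R_conv_in = 1/(16.2770*4.7880) = 0.0128
R_1 = 0.0110/(34.0220*4.7880) = 6.7527e-05
R_2 = 0.0960/(68.4420*4.7880) = 0.0003
R_conv_out = 1/(19.1270*4.7880) = 0.0109
R_total = 0.0241 K/W
Q = 88.8040 / 0.0241 = 3683.1004 W

R_total = 0.0241 K/W, Q = 3683.1004 W


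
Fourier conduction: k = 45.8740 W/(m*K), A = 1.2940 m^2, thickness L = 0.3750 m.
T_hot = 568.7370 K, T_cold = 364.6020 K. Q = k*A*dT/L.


dT = 204.1350 K
Q = 45.8740 * 1.2940 * 204.1350 / 0.3750 = 32313.7300 W

32313.7300 W


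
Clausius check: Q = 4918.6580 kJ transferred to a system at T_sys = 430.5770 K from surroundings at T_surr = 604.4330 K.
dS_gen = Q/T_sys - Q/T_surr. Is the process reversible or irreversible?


dS_sys = 4918.6580/430.5770 = 11.4234 kJ/K
dS_surr = -4918.6580/604.4330 = -8.1376 kJ/K
dS_gen = 11.4234 - 8.1376 = 3.2858 kJ/K (irreversible)

dS_gen = 3.2858 kJ/K, irreversible


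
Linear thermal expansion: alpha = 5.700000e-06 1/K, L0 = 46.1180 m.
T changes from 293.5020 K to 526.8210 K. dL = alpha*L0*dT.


dT = 233.3190 K
dL = 5.700000e-06 * 46.1180 * 233.3190 = 0.061333 m
L_final = 46.179333 m

dL = 0.061333 m


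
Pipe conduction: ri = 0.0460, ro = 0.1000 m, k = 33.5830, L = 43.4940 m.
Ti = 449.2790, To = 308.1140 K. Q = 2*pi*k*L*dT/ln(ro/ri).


dT = 141.1650 K
ln(ro/ri) = 0.7765
Q = 2*pi*33.5830*43.4940*141.1650 / 0.7765 = 1668392.3075 W

1668392.3075 W


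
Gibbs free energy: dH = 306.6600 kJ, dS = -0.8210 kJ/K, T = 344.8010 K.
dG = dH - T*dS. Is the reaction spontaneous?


T*dS = 344.8010 * -0.8210 = -283.0816 kJ
dG = 306.6600 + 283.0816 = 589.7416 kJ (non-spontaneous)

dG = 589.7416 kJ, non-spontaneous


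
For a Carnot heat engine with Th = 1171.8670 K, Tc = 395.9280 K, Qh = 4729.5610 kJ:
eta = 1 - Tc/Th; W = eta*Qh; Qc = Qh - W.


eta = 1 - 395.9280/1171.8670 = 0.6621
W = 0.6621 * 4729.5610 = 3131.6274 kJ
Qc = 4729.5610 - 3131.6274 = 1597.9336 kJ

eta = 66.2139%, W = 3131.6274 kJ, Qc = 1597.9336 kJ


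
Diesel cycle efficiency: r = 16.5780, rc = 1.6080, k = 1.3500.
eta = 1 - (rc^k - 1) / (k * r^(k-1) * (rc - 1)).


r^(k-1) = 2.6720
rc^k = 1.8988
eta = 0.5902 = 59.0170%

59.0170%


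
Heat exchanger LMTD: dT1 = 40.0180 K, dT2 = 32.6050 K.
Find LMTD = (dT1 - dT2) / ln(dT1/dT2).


dT1/dT2 = 1.2274
ln(dT1/dT2) = 0.2049
LMTD = 7.4130 / 0.2049 = 36.1850 K

36.1850 K


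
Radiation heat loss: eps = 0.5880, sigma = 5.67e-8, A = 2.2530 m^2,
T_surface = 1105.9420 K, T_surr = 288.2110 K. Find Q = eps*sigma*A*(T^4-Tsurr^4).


T^4 = 1.4960e+12
Tsurr^4 = 6.8999e+09
Q = 0.5880 * 5.67e-8 * 2.2530 * 1.4891e+12 = 111851.8764 W

111851.8764 W


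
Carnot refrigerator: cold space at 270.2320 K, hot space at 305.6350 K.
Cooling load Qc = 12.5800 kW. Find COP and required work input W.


COP = 270.2320 / 35.4030 = 7.6330
W = 12.5800 / 7.6330 = 1.6481 kW

COP = 7.6330, W = 1.6481 kW


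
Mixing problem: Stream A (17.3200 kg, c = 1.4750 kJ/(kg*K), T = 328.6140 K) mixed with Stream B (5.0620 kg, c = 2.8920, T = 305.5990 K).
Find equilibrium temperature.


num = 12868.8585
den = 40.1863
Tf = 320.2300 K

320.2300 K


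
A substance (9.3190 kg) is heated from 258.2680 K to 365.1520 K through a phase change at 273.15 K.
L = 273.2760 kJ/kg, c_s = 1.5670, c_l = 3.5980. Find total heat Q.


Q1 (sensible, solid) = 9.3190 * 1.5670 * 14.8820 = 217.3200 kJ
Q2 (latent) = 9.3190 * 273.2760 = 2546.6590 kJ
Q3 (sensible, liquid) = 9.3190 * 3.5980 * 92.0020 = 3084.8052 kJ
Q_total = 5848.7842 kJ

5848.7842 kJ


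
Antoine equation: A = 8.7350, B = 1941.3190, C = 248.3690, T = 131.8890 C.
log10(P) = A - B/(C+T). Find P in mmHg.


C+T = 380.2580
B/(C+T) = 5.1053
log10(P) = 8.7350 - 5.1053 = 3.6297
P = 10^3.6297 = 4263.1636 mmHg

4263.1636 mmHg


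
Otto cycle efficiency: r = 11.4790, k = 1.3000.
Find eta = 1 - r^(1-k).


r^(k-1) = 2.0796
eta = 1 - 1/2.0796 = 0.5191 = 51.9129%

51.9129%


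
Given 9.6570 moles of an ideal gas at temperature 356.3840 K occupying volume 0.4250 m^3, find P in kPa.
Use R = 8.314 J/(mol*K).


P = nRT/V = 9.6570 * 8.314 * 356.3840 / 0.4250
= 28613.4648 / 0.4250 = 67325.7995 Pa = 67.3258 kPa

67.3258 kPa


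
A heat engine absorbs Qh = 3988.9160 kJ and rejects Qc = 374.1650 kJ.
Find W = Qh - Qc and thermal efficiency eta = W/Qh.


W = 3988.9160 - 374.1650 = 3614.7510 kJ
eta = 3614.7510 / 3988.9160 = 0.9062 = 90.6199%

W = 3614.7510 kJ, eta = 90.6199%


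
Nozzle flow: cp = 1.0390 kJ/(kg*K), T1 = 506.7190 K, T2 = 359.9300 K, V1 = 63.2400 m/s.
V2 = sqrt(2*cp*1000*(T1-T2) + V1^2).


dT = 146.7890 K
2*cp*1000*dT = 305027.5420
V1^2 = 3999.2976
V2 = sqrt(309026.8396) = 555.9018 m/s

555.9018 m/s


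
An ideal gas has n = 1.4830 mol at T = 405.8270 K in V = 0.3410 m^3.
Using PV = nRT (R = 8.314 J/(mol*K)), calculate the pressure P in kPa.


P = nRT/V = 1.4830 * 8.314 * 405.8270 / 0.3410
= 5003.7097 / 0.3410 = 14673.6356 Pa = 14.6736 kPa

14.6736 kPa


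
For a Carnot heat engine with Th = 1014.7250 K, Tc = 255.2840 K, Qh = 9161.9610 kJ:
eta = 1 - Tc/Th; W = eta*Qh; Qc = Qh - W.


eta = 1 - 255.2840/1014.7250 = 0.7484
W = 0.7484 * 9161.9610 = 6856.9995 kJ
Qc = 9161.9610 - 6856.9995 = 2304.9615 kJ

eta = 74.8421%, W = 6856.9995 kJ, Qc = 2304.9615 kJ


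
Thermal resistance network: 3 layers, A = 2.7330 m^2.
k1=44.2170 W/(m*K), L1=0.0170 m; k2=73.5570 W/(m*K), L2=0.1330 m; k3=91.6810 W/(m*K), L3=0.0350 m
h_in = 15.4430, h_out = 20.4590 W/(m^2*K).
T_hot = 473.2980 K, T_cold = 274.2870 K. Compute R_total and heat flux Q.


R_conv_in = 1/(15.4430*2.7330) = 0.0237
R_1 = 0.0170/(44.2170*2.7330) = 0.0001
R_2 = 0.1330/(73.5570*2.7330) = 0.0007
R_3 = 0.0350/(91.6810*2.7330) = 0.0001
R_conv_out = 1/(20.4590*2.7330) = 0.0179
R_total = 0.0425 K/W
Q = 199.0110 / 0.0425 = 4680.4217 W

R_total = 0.0425 K/W, Q = 4680.4217 W


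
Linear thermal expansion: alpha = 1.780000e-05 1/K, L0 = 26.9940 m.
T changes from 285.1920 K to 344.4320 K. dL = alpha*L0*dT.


dT = 59.2400 K
dL = 1.780000e-05 * 26.9940 * 59.2400 = 0.028464 m
L_final = 27.022464 m

dL = 0.028464 m


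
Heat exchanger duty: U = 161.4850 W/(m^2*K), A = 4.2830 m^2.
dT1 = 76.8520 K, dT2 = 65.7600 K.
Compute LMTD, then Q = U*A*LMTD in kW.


LMTD = 71.1620 K
Q = 161.4850 * 4.2830 * 71.1620 = 49218.4919 W = 49.2185 kW

49.2185 kW


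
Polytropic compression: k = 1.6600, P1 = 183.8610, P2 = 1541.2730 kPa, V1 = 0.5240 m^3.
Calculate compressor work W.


(k-1)/k = 0.3976
(P2/P1)^exp = 2.3288
W = 2.5152 * 183.8610 * 0.5240 * (2.3288 - 1) = 321.9901 kJ

321.9901 kJ


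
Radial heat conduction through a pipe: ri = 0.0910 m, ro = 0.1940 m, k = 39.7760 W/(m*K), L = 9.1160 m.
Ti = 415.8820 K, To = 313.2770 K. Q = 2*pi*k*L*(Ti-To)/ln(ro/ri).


dT = 102.6050 K
ln(ro/ri) = 0.7570
Q = 2*pi*39.7760*9.1160*102.6050 / 0.7570 = 308801.0085 W

308801.0085 W


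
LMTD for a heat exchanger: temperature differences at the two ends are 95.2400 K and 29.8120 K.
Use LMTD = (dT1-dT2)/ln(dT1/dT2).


dT1/dT2 = 3.1947
ln(dT1/dT2) = 1.1615
LMTD = 65.4280 / 1.1615 = 56.3311 K

56.3311 K


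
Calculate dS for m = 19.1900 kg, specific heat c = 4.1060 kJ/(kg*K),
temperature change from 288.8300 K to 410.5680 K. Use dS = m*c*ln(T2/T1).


T2/T1 = 1.4215
ln(T2/T1) = 0.3517
dS = 19.1900 * 4.1060 * 0.3517 = 27.7122 kJ/K

27.7122 kJ/K


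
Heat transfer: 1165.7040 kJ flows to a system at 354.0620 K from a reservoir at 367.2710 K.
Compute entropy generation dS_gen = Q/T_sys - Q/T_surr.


dS_sys = 1165.7040/354.0620 = 3.2924 kJ/K
dS_surr = -1165.7040/367.2710 = -3.1740 kJ/K
dS_gen = 3.2924 - 3.1740 = 0.1184 kJ/K (irreversible)

dS_gen = 0.1184 kJ/K, irreversible


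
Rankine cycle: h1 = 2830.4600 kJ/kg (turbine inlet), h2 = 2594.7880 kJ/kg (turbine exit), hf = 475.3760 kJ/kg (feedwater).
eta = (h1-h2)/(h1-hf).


W = 235.6720 kJ/kg
Q_in = 2355.0840 kJ/kg
eta = 0.1001 = 10.0069%

eta = 10.0069%


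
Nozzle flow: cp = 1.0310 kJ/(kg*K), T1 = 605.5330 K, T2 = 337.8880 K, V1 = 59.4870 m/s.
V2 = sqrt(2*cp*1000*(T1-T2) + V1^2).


dT = 267.6450 K
2*cp*1000*dT = 551883.9900
V1^2 = 3538.7032
V2 = sqrt(555422.6932) = 745.2669 m/s

745.2669 m/s


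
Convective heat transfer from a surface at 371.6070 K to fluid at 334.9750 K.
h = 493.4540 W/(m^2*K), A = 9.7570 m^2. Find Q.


dT = 36.6320 K
Q = 493.4540 * 9.7570 * 36.6320 = 176369.5510 W

176369.5510 W


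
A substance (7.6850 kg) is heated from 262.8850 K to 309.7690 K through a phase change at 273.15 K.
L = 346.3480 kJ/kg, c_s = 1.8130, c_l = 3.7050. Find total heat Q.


Q1 (sensible, solid) = 7.6850 * 1.8130 * 10.2650 = 143.0213 kJ
Q2 (latent) = 7.6850 * 346.3480 = 2661.6844 kJ
Q3 (sensible, liquid) = 7.6850 * 3.7050 * 36.6190 = 1042.6500 kJ
Q_total = 3847.3557 kJ

3847.3557 kJ


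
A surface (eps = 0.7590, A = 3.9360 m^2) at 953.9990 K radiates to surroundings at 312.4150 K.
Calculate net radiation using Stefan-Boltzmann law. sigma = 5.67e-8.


T^4 = 8.2831e+11
Tsurr^4 = 9.5264e+09
Q = 0.7590 * 5.67e-8 * 3.9360 * 8.1878e+11 = 138690.8577 W

138690.8577 W


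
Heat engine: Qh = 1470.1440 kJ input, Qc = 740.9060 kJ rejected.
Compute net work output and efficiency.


W = 1470.1440 - 740.9060 = 729.2380 kJ
eta = 729.2380 / 1470.1440 = 0.4960 = 49.6032%

W = 729.2380 kJ, eta = 49.6032%


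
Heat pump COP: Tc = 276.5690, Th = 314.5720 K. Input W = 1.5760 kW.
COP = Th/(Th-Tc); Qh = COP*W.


COP = 314.5720 / 38.0030 = 8.2776
Qh = 8.2776 * 1.5760 = 13.0454 kW

COP = 8.2776, Qh = 13.0454 kW


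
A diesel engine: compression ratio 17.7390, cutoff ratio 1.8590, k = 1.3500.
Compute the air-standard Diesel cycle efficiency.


r^(k-1) = 2.7361
rc^k = 2.3095
eta = 0.5873 = 58.7267%

58.7267%


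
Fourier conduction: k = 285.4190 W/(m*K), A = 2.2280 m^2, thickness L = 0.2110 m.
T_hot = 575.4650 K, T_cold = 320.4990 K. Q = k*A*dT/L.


dT = 254.9660 K
Q = 285.4190 * 2.2280 * 254.9660 / 0.2110 = 768418.6237 W

768418.6237 W


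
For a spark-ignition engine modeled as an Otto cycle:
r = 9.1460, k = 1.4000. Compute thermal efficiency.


r^(k-1) = 2.4238
eta = 1 - 1/2.4238 = 0.5874 = 58.7421%

58.7421%


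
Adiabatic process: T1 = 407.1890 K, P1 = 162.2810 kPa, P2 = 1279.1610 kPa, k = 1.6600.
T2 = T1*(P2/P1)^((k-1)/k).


(k-1)/k = 0.3976
(P2/P1)^exp = 2.2725
T2 = 407.1890 * 2.2725 = 925.3338 K

925.3338 K


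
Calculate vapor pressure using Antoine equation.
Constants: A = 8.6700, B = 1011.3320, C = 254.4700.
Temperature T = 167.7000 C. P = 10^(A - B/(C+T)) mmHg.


C+T = 422.1700
B/(C+T) = 2.3956
log10(P) = 8.6700 - 2.3956 = 6.2744
P = 10^6.2744 = 1881237.8477 mmHg

1881237.8477 mmHg


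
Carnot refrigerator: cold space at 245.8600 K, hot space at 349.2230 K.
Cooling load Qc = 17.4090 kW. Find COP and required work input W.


COP = 245.8600 / 103.3630 = 2.3786
W = 17.4090 / 2.3786 = 7.3190 kW

COP = 2.3786, W = 7.3190 kW


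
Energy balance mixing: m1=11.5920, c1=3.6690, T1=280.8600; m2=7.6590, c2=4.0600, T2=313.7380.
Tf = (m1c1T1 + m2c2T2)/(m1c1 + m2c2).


num = 21701.1227
den = 73.6266
Tf = 294.7457 K

294.7457 K


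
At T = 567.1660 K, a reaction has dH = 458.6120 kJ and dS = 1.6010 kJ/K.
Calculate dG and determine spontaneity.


T*dS = 567.1660 * 1.6010 = 908.0328 kJ
dG = 458.6120 - 908.0328 = -449.4208 kJ (spontaneous)

dG = -449.4208 kJ, spontaneous


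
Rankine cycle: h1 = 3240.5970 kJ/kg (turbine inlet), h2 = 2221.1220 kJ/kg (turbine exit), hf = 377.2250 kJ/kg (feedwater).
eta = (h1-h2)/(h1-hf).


W = 1019.4750 kJ/kg
Q_in = 2863.3720 kJ/kg
eta = 0.3560 = 35.6040%

eta = 35.6040%


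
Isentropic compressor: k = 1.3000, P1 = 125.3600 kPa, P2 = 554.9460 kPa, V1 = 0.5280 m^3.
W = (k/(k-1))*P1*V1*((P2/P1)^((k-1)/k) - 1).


(k-1)/k = 0.2308
(P2/P1)^exp = 1.4096
W = 4.3333 * 125.3600 * 0.5280 * (1.4096 - 1) = 117.4850 kJ

117.4850 kJ


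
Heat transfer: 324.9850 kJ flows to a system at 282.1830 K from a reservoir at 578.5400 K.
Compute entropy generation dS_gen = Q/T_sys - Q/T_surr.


dS_sys = 324.9850/282.1830 = 1.1517 kJ/K
dS_surr = -324.9850/578.5400 = -0.5617 kJ/K
dS_gen = 1.1517 - 0.5617 = 0.5899 kJ/K (irreversible)

dS_gen = 0.5899 kJ/K, irreversible


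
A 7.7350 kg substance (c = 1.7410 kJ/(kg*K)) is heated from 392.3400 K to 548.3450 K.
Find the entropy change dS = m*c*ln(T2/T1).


T2/T1 = 1.3976
ln(T2/T1) = 0.3348
dS = 7.7350 * 1.7410 * 0.3348 = 4.5083 kJ/K

4.5083 kJ/K


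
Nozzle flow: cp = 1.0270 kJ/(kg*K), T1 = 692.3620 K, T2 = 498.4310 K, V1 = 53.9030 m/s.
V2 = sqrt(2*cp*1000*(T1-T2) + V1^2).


dT = 193.9310 K
2*cp*1000*dT = 398334.2740
V1^2 = 2905.5334
V2 = sqrt(401239.8074) = 633.4349 m/s

633.4349 m/s


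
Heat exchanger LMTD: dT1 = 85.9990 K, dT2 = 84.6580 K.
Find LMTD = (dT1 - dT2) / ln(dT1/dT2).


dT1/dT2 = 1.0158
ln(dT1/dT2) = 0.0157
LMTD = 1.3410 / 0.0157 = 85.3267 K

85.3267 K


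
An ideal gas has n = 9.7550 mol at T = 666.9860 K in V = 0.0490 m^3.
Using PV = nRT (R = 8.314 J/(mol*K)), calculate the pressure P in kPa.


P = nRT/V = 9.7550 * 8.314 * 666.9860 / 0.0490
= 54094.6122 / 0.0490 = 1103971.6785 Pa = 1103.9717 kPa

1103.9717 kPa


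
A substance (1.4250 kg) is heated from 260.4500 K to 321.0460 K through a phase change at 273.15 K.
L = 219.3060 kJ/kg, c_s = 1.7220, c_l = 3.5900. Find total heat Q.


Q1 (sensible, solid) = 1.4250 * 1.7220 * 12.7000 = 31.1639 kJ
Q2 (latent) = 1.4250 * 219.3060 = 312.5111 kJ
Q3 (sensible, liquid) = 1.4250 * 3.5900 * 47.8960 = 245.0240 kJ
Q_total = 588.6989 kJ

588.6989 kJ


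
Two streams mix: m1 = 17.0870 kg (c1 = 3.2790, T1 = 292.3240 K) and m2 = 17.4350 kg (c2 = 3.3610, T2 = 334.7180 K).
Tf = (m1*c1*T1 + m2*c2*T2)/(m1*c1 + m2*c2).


num = 35992.5607
den = 114.6273
Tf = 313.9964 K

313.9964 K


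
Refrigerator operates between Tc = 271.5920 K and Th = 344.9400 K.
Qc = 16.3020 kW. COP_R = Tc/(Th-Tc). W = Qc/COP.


COP = 271.5920 / 73.3480 = 3.7028
W = 16.3020 / 3.7028 = 4.4026 kW

COP = 3.7028, W = 4.4026 kW


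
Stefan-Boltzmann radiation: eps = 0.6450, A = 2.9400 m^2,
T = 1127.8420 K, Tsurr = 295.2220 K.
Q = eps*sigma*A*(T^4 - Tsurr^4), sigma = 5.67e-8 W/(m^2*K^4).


T^4 = 1.6181e+12
Tsurr^4 = 7.5962e+09
Q = 0.6450 * 5.67e-8 * 2.9400 * 1.6105e+12 = 173156.7805 W

173156.7805 W


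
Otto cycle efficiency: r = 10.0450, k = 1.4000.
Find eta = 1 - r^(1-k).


r^(k-1) = 2.5164
eta = 1 - 1/2.5164 = 0.6026 = 60.2607%

60.2607%


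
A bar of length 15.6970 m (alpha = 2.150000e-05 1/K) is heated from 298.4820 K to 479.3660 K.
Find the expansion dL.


dT = 180.8840 K
dL = 2.150000e-05 * 15.6970 * 180.8840 = 0.061046 m
L_final = 15.758046 m

dL = 0.061046 m


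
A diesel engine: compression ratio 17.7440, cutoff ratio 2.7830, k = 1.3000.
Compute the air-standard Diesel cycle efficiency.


r^(k-1) = 2.3698
rc^k = 3.7833
eta = 0.4933 = 49.3307%

49.3307%


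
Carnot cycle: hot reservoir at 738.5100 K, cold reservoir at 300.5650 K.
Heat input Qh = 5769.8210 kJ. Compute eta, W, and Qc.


eta = 1 - 300.5650/738.5100 = 0.5930
W = 0.5930 * 5769.8210 = 3421.5708 kJ
Qc = 5769.8210 - 3421.5708 = 2348.2502 kJ

eta = 59.3012%, W = 3421.5708 kJ, Qc = 2348.2502 kJ


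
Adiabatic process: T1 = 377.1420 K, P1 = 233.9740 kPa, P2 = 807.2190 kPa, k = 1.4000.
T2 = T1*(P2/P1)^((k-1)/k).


(k-1)/k = 0.2857
(P2/P1)^exp = 1.4245
T2 = 377.1420 * 1.4245 = 537.2406 K

537.2406 K


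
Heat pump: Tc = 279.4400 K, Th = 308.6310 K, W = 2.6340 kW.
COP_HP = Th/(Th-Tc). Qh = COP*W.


COP = 308.6310 / 29.1910 = 10.5728
Qh = 10.5728 * 2.6340 = 27.8488 kW

COP = 10.5728, Qh = 27.8488 kW


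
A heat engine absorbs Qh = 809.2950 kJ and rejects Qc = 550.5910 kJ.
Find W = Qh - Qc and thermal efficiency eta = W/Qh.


W = 809.2950 - 550.5910 = 258.7040 kJ
eta = 258.7040 / 809.2950 = 0.3197 = 31.9666%

W = 258.7040 kJ, eta = 31.9666%


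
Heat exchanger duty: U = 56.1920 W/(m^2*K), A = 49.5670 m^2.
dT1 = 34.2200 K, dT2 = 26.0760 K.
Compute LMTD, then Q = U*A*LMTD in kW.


LMTD = 29.9638 K
Q = 56.1920 * 49.5670 * 29.9638 = 83457.1516 W = 83.4572 kW

83.4572 kW


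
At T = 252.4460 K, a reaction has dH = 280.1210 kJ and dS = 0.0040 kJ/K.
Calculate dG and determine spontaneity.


T*dS = 252.4460 * 0.0040 = 1.0098 kJ
dG = 280.1210 - 1.0098 = 279.1112 kJ (non-spontaneous)

dG = 279.1112 kJ, non-spontaneous


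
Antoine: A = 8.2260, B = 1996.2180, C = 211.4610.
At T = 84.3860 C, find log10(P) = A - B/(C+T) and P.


C+T = 295.8470
B/(C+T) = 6.7475
log10(P) = 8.2260 - 6.7475 = 1.4785
P = 10^1.4785 = 30.0976 mmHg

30.0976 mmHg


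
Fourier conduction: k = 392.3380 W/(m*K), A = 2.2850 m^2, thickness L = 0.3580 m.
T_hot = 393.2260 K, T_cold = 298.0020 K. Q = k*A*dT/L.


dT = 95.2240 K
Q = 392.3380 * 2.2850 * 95.2240 / 0.3580 = 238456.9431 W

238456.9431 W


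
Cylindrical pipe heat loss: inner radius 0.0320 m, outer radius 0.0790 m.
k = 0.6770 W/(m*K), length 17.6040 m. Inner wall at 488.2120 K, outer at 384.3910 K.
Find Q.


dT = 103.8210 K
ln(ro/ri) = 0.9037
Q = 2*pi*0.6770*17.6040*103.8210 / 0.9037 = 8602.7060 W

8602.7060 W


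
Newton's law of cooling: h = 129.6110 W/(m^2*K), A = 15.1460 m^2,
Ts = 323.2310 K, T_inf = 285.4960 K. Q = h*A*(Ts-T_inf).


dT = 37.7350 K
Q = 129.6110 * 15.1460 * 37.7350 = 74077.1335 W

74077.1335 W


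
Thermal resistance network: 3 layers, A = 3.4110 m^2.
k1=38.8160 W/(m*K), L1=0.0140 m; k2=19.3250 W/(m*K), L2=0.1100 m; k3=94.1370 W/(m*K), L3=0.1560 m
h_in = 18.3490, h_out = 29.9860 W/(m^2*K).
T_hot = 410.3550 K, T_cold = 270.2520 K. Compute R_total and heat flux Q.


R_conv_in = 1/(18.3490*3.4110) = 0.0160
R_1 = 0.0140/(38.8160*3.4110) = 0.0001
R_2 = 0.1100/(19.3250*3.4110) = 0.0017
R_3 = 0.1560/(94.1370*3.4110) = 0.0005
R_conv_out = 1/(29.9860*3.4110) = 0.0098
R_total = 0.0280 K/W
Q = 140.1030 / 0.0280 = 5001.0749 W

R_total = 0.0280 K/W, Q = 5001.0749 W


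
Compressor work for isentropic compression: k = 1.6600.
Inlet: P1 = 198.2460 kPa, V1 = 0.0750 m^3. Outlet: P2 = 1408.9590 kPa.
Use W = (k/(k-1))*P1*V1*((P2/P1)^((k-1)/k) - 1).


(k-1)/k = 0.3976
(P2/P1)^exp = 2.1808
W = 2.5152 * 198.2460 * 0.0750 * (2.1808 - 1) = 44.1595 kJ

44.1595 kJ


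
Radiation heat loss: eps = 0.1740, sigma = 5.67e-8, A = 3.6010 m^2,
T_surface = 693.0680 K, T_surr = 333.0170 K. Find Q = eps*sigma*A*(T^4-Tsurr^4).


T^4 = 2.3073e+11
Tsurr^4 = 1.2299e+10
Q = 0.1740 * 5.67e-8 * 3.6010 * 2.1843e+11 = 7760.1340 W

7760.1340 W


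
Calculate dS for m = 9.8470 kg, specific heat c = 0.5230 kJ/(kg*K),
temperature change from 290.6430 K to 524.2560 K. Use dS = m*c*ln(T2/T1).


T2/T1 = 1.8038
ln(T2/T1) = 0.5899
dS = 9.8470 * 0.5230 * 0.5899 = 3.0379 kJ/K

3.0379 kJ/K


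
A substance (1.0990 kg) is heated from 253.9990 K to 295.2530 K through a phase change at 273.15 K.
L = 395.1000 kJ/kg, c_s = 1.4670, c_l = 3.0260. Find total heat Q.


Q1 (sensible, solid) = 1.0990 * 1.4670 * 19.1510 = 30.8759 kJ
Q2 (latent) = 1.0990 * 395.1000 = 434.2149 kJ
Q3 (sensible, liquid) = 1.0990 * 3.0260 * 22.1030 = 73.5052 kJ
Q_total = 538.5959 kJ

538.5959 kJ


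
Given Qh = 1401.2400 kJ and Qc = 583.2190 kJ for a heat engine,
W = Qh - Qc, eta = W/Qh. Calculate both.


W = 1401.2400 - 583.2190 = 818.0210 kJ
eta = 818.0210 / 1401.2400 = 0.5838 = 58.3784%

W = 818.0210 kJ, eta = 58.3784%


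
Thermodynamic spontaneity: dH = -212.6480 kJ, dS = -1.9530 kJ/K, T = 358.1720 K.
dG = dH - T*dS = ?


T*dS = 358.1720 * -1.9530 = -699.5099 kJ
dG = -212.6480 + 699.5099 = 486.8619 kJ (non-spontaneous)

dG = 486.8619 kJ, non-spontaneous


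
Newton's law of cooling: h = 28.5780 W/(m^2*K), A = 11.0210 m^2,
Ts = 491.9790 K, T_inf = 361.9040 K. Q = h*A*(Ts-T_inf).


dT = 130.0750 K
Q = 28.5780 * 11.0210 * 130.0750 = 40968.1798 W

40968.1798 W


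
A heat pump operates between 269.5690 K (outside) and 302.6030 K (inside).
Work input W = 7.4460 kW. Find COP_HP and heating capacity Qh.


COP = 302.6030 / 33.0340 = 9.1603
Qh = 9.1603 * 7.4460 = 68.2080 kW

COP = 9.1603, Qh = 68.2080 kW


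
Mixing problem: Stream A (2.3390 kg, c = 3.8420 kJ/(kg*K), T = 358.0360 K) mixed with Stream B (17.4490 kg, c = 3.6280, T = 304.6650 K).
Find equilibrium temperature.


num = 22504.2776
den = 72.2914
Tf = 311.2995 K

311.2995 K


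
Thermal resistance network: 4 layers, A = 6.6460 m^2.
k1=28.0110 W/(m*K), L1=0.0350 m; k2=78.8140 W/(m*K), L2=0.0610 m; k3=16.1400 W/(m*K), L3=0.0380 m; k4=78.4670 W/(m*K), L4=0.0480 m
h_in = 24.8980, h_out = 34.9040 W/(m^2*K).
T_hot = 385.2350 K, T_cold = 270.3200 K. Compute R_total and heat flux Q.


R_conv_in = 1/(24.8980*6.6460) = 0.0060
R_1 = 0.0350/(28.0110*6.6460) = 0.0002
R_2 = 0.0610/(78.8140*6.6460) = 0.0001
R_3 = 0.0380/(16.1400*6.6460) = 0.0004
R_4 = 0.0480/(78.4670*6.6460) = 9.2044e-05
R_conv_out = 1/(34.9040*6.6460) = 0.0043
R_total = 0.0111 K/W
Q = 114.9150 / 0.0111 = 10348.0899 W

R_total = 0.0111 K/W, Q = 10348.0899 W


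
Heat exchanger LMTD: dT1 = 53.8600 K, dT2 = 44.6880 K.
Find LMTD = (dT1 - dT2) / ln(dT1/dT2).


dT1/dT2 = 1.2052
ln(dT1/dT2) = 0.1867
LMTD = 9.1720 / 0.1867 = 49.1314 K

49.1314 K


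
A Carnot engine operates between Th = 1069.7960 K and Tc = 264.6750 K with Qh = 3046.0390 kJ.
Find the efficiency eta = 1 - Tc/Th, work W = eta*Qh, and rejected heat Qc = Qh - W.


eta = 1 - 264.6750/1069.7960 = 0.7526
W = 0.7526 * 3046.0390 = 2292.4277 kJ
Qc = 3046.0390 - 2292.4277 = 753.6113 kJ

eta = 75.2593%, W = 2292.4277 kJ, Qc = 753.6113 kJ


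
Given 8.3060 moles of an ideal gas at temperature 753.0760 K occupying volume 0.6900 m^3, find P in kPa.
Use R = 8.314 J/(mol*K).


P = nRT/V = 8.3060 * 8.314 * 753.0760 / 0.6900
= 52004.4795 / 0.6900 = 75368.8109 Pa = 75.3688 kPa

75.3688 kPa


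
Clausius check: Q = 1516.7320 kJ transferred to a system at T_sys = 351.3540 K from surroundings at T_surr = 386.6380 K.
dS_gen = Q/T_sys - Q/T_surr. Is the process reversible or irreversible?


dS_sys = 1516.7320/351.3540 = 4.3168 kJ/K
dS_surr = -1516.7320/386.6380 = -3.9229 kJ/K
dS_gen = 4.3168 - 3.9229 = 0.3939 kJ/K (irreversible)

dS_gen = 0.3939 kJ/K, irreversible


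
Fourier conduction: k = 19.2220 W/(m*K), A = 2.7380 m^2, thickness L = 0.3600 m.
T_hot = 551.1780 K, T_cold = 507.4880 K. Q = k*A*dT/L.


dT = 43.6900 K
Q = 19.2220 * 2.7380 * 43.6900 / 0.3600 = 6387.2154 W

6387.2154 W


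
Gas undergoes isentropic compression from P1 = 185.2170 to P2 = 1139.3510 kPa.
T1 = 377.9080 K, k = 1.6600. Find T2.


(k-1)/k = 0.3976
(P2/P1)^exp = 2.0592
T2 = 377.9080 * 2.0592 = 778.1720 K

778.1720 K


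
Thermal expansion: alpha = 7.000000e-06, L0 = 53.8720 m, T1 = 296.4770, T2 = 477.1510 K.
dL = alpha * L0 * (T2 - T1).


dT = 180.6740 K
dL = 7.000000e-06 * 53.8720 * 180.6740 = 0.068133 m
L_final = 53.940133 m

dL = 0.068133 m


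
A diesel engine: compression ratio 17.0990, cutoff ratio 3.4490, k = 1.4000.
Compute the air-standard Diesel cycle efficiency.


r^(k-1) = 3.1131
rc^k = 5.6594
eta = 0.5635 = 56.3459%

56.3459%


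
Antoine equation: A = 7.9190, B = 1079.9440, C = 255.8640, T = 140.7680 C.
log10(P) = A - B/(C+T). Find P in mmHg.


C+T = 396.6320
B/(C+T) = 2.7228
log10(P) = 7.9190 - 2.7228 = 5.1962
P = 10^5.1962 = 157113.7314 mmHg

157113.7314 mmHg


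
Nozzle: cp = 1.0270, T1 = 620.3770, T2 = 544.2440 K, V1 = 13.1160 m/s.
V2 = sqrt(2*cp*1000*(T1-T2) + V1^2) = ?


dT = 76.1330 K
2*cp*1000*dT = 156377.1820
V1^2 = 172.0295
V2 = sqrt(156549.2115) = 395.6630 m/s

395.6630 m/s


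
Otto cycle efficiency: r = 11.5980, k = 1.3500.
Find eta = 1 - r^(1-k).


r^(k-1) = 2.3579
eta = 1 - 1/2.3579 = 0.5759 = 57.5902%

57.5902%


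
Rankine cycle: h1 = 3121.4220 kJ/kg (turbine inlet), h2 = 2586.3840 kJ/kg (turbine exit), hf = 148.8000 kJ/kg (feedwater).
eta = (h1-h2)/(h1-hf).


W = 535.0380 kJ/kg
Q_in = 2972.6220 kJ/kg
eta = 0.1800 = 17.9989%

eta = 17.9989%


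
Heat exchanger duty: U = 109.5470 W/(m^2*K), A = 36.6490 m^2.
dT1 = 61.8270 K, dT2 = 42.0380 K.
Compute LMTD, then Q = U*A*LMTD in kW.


LMTD = 51.2979 K
Q = 109.5470 * 36.6490 * 51.2979 = 205950.2404 W = 205.9502 kW

205.9502 kW


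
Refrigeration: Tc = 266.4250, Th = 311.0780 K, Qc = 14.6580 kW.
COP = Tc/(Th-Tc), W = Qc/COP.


COP = 266.4250 / 44.6530 = 5.9666
W = 14.6580 / 5.9666 = 2.4567 kW

COP = 5.9666, W = 2.4567 kW


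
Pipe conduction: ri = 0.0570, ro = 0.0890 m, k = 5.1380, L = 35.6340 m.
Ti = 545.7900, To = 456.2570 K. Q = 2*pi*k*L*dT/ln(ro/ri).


dT = 89.5330 K
ln(ro/ri) = 0.4456
Q = 2*pi*5.1380*35.6340*89.5330 / 0.4456 = 231148.4677 W

231148.4677 W


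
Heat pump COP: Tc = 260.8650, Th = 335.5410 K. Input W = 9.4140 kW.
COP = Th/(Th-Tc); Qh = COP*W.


COP = 335.5410 / 74.6760 = 4.4933
Qh = 4.4933 * 9.4140 = 42.2998 kW

COP = 4.4933, Qh = 42.2998 kW


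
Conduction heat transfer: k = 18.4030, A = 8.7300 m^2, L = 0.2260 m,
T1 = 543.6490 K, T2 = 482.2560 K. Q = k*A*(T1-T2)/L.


dT = 61.3930 K
Q = 18.4030 * 8.7300 * 61.3930 / 0.2260 = 43642.8684 W

43642.8684 W


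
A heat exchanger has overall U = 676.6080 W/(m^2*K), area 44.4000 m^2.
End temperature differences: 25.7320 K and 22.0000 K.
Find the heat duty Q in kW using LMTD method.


LMTD = 23.8173 K
Q = 676.6080 * 44.4000 * 23.8173 = 715504.5746 W = 715.5046 kW

715.5046 kW


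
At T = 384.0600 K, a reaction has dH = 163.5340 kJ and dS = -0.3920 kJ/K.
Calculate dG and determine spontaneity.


T*dS = 384.0600 * -0.3920 = -150.5515 kJ
dG = 163.5340 + 150.5515 = 314.0855 kJ (non-spontaneous)

dG = 314.0855 kJ, non-spontaneous


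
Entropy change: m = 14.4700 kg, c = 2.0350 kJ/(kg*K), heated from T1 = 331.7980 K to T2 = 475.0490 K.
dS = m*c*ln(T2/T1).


T2/T1 = 1.4317
ln(T2/T1) = 0.3589
dS = 14.4700 * 2.0350 * 0.3589 = 10.5681 kJ/K

10.5681 kJ/K


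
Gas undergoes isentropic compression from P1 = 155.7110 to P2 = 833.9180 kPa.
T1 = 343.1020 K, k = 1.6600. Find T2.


(k-1)/k = 0.3976
(P2/P1)^exp = 1.9488
T2 = 343.1020 * 1.9488 = 668.6344 K

668.6344 K


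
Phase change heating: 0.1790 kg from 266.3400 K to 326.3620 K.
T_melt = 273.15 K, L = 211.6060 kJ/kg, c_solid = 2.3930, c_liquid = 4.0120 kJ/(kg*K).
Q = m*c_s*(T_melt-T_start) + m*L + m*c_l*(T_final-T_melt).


Q1 (sensible, solid) = 0.1790 * 2.3930 * 6.8100 = 2.9170 kJ
Q2 (latent) = 0.1790 * 211.6060 = 37.8775 kJ
Q3 (sensible, liquid) = 0.1790 * 4.0120 * 53.2120 = 38.2141 kJ
Q_total = 79.0086 kJ

79.0086 kJ


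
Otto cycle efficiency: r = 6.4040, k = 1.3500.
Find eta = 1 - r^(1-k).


r^(k-1) = 1.9154
eta = 1 - 1/1.9154 = 0.4779 = 47.7914%

47.7914%


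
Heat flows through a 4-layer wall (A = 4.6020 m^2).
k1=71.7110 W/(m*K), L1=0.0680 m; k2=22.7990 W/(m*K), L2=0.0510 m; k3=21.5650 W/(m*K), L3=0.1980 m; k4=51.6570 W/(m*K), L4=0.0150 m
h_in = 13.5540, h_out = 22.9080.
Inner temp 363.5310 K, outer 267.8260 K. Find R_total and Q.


R_conv_in = 1/(13.5540*4.6020) = 0.0160
R_1 = 0.0680/(71.7110*4.6020) = 0.0002
R_2 = 0.0510/(22.7990*4.6020) = 0.0005
R_3 = 0.1980/(21.5650*4.6020) = 0.0020
R_4 = 0.0150/(51.6570*4.6020) = 6.3098e-05
R_conv_out = 1/(22.9080*4.6020) = 0.0095
R_total = 0.0283 K/W
Q = 95.7050 / 0.0283 = 3385.6406 W

R_total = 0.0283 K/W, Q = 3385.6406 W


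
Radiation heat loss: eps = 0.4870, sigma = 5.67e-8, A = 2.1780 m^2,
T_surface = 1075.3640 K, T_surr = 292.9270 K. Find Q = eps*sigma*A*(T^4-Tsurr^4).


T^4 = 1.3373e+12
Tsurr^4 = 7.3627e+09
Q = 0.4870 * 5.67e-8 * 2.1780 * 1.3299e+12 = 79982.3482 W

79982.3482 W


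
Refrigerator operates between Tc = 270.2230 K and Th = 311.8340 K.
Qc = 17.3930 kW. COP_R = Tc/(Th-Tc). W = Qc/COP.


COP = 270.2230 / 41.6110 = 6.4940
W = 17.3930 / 6.4940 = 2.6783 kW

COP = 6.4940, W = 2.6783 kW


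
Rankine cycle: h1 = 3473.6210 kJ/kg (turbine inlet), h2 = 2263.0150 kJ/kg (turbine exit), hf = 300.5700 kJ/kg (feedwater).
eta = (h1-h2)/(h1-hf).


W = 1210.6060 kJ/kg
Q_in = 3173.0510 kJ/kg
eta = 0.3815 = 38.1527%

eta = 38.1527%


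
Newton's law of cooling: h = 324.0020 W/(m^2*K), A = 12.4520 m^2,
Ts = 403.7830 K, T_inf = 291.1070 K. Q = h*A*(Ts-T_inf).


dT = 112.6760 K
Q = 324.0020 * 12.4520 * 112.6760 = 454588.2689 W

454588.2689 W


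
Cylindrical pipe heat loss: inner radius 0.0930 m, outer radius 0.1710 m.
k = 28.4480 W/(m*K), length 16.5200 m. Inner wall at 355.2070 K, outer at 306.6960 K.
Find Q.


dT = 48.5110 K
ln(ro/ri) = 0.6091
Q = 2*pi*28.4480*16.5200*48.5110 / 0.6091 = 235190.0272 W

235190.0272 W


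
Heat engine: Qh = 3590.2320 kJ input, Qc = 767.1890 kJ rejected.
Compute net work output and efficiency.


W = 3590.2320 - 767.1890 = 2823.0430 kJ
eta = 2823.0430 / 3590.2320 = 0.7863 = 78.6312%

W = 2823.0430 kJ, eta = 78.6312%


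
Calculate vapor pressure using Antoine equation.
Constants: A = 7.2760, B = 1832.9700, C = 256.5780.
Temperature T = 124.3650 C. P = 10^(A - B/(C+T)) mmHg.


C+T = 380.9430
B/(C+T) = 4.8117
log10(P) = 7.2760 - 4.8117 = 2.4643
P = 10^2.4643 = 291.2965 mmHg

291.2965 mmHg


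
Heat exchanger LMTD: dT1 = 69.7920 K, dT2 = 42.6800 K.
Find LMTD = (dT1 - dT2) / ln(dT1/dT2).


dT1/dT2 = 1.6352
ln(dT1/dT2) = 0.4918
LMTD = 27.1120 / 0.4918 = 55.1293 K

55.1293 K


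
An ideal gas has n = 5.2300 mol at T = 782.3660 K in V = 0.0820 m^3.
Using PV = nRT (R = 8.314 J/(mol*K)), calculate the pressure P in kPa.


P = nRT/V = 5.2300 * 8.314 * 782.3660 / 0.0820
= 34019.0105 / 0.0820 = 414865.9821 Pa = 414.8660 kPa

414.8660 kPa


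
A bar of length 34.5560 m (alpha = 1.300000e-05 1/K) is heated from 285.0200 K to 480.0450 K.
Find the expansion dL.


dT = 195.0250 K
dL = 1.300000e-05 * 34.5560 * 195.0250 = 0.087611 m
L_final = 34.643611 m

dL = 0.087611 m


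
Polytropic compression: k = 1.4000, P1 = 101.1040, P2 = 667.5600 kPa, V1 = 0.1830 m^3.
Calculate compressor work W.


(k-1)/k = 0.2857
(P2/P1)^exp = 1.7148
W = 3.5000 * 101.1040 * 0.1830 * (1.7148 - 1) = 46.2865 kJ

46.2865 kJ


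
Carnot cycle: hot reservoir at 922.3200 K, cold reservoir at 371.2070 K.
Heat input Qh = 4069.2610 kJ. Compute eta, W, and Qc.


eta = 1 - 371.2070/922.3200 = 0.5975
W = 0.5975 * 4069.2610 = 2431.5017 kJ
Qc = 4069.2610 - 2431.5017 = 1637.7593 kJ

eta = 59.7529%, W = 2431.5017 kJ, Qc = 1637.7593 kJ


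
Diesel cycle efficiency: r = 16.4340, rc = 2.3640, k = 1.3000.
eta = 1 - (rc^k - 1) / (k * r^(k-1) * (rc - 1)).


r^(k-1) = 2.3159
rc^k = 3.0601
eta = 0.4983 = 49.8332%

49.8332%


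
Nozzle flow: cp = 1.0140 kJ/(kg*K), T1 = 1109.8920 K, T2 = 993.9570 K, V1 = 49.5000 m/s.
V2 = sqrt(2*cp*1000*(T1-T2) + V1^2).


dT = 115.9350 K
2*cp*1000*dT = 235116.1800
V1^2 = 2450.2500
V2 = sqrt(237566.4300) = 487.4079 m/s

487.4079 m/s


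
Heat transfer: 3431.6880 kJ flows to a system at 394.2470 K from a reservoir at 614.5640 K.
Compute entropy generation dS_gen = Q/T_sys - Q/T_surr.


dS_sys = 3431.6880/394.2470 = 8.7044 kJ/K
dS_surr = -3431.6880/614.5640 = -5.5839 kJ/K
dS_gen = 8.7044 - 5.5839 = 3.1205 kJ/K (irreversible)

dS_gen = 3.1205 kJ/K, irreversible


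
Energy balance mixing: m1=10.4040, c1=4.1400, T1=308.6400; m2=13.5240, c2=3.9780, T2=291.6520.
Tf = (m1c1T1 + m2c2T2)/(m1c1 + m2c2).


num = 28984.3469
den = 96.8710
Tf = 299.2055 K

299.2055 K


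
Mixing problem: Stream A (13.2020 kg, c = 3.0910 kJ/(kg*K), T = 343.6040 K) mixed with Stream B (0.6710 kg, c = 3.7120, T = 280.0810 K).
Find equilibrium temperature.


num = 14719.1920
den = 43.2981
Tf = 339.9498 K

339.9498 K


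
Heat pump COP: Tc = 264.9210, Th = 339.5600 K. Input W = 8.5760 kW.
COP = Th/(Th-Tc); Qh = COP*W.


COP = 339.5600 / 74.6390 = 4.5494
Qh = 4.5494 * 8.5760 = 39.0153 kW

COP = 4.5494, Qh = 39.0153 kW
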